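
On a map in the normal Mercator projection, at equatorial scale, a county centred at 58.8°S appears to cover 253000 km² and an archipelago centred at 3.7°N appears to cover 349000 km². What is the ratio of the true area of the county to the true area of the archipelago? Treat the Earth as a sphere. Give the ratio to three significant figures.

Mercator's areal exaggeration is sec²φ; hence true area = (apparent area) · cos²φ.
True area of county: 253000 × cos²(58.8°) = 253000 × 0.2684 = 67890 km².
True area of archipelago: 349000 × cos²(3.7°) = 349000 × 0.9958 = 347500 km².
Ratio = 67890 / 347500 ≈ 0.195.

0.195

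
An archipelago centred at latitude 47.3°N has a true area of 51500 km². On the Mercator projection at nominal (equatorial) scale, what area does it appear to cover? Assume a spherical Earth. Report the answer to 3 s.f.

Mercator is conformal, so the point scale is isotropic: h = k = sec φ = 1/cos φ.
Areal scale = k² = sec²φ = 1/cos²(47.3°) = 1/0.6782² = 2.174.
Apparent area = 51500 × 2.174 ≈ 112000 km².

112000 km²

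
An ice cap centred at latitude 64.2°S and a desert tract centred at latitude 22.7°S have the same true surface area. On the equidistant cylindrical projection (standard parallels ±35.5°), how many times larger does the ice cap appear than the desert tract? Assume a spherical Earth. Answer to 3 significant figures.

With standard parallel φ₀ = 35.5°, the equirectangular projection gives x = Rλ cos φ₀, y = Rφ, so h = 1 and k = cos 35.5° / cos φ.
Areal scale at 64.2°: h·k = 1.000 × 1.871 = 1.871.
Areal scale at 22.7°: h·k = 1.000 × 0.8825 = 0.8825.
Ratio = 1.871/0.8825 ≈ 2.12.

2.12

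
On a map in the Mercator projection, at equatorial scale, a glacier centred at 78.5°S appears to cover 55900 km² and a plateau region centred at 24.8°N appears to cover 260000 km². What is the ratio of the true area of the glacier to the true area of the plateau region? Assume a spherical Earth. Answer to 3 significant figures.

On Mercator the areal scale is sec²φ, so true area = apparent × cos²φ.
True area of glacier: 55900 × cos²(78.5°) = 55900 × 0.03975 = 2222 km².
True area of plateau region: 260000 × cos²(24.8°) = 260000 × 0.8241 = 214300 km².
Ratio = 2222 / 214300 ≈ 0.0104.

0.0104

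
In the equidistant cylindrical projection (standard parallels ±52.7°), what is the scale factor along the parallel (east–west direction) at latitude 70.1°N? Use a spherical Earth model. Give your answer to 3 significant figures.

1.78

In the equirectangular projection with standard parallel φ₀ = 52.7° (x = Rλ cos φ₀, y = Rφ), meridians are true-scale (h = 1) and the parallel scale is k = cos φ₀ / cos φ.
k = cos 52.7° / cos 70.1° = 0.6060/0.3404 = 1.780.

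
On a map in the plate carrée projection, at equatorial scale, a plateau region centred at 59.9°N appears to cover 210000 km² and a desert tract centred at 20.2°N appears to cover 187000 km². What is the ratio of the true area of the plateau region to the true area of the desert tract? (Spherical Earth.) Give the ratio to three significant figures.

On the plate carrée, areal scale = h·k = 1 × sec φ, so true area = apparent × cos φ.
True area of plateau region: 210000 × cos(59.9°) = 210000 × 0.5015 = 105300 km².
True area of desert tract: 187000 × cos(20.2°) = 187000 × 0.9385 = 175500 km².
Ratio = 105300 / 175500 ≈ 0.600.

0.600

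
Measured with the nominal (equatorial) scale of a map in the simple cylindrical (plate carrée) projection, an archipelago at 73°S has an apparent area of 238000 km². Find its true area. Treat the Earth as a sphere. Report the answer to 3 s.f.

69600 km²

Plate carrée maps x = Rλ, y = Rφ. The meridian scale is h = 1 and the parallel scale is k = 1/cos φ = sec φ.
Areal scale = h·k = 1 × sec φ; at 73°, h = 1.000, k = 3.420, so h·k = 3.420.
True area = apparent / (areal scale) = 238000 / 3.420 ≈ 69600 km².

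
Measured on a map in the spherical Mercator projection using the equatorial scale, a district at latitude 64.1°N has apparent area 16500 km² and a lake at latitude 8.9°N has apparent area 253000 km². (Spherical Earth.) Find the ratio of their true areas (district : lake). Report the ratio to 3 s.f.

On Mercator the areal scale is sec²φ, so true area = apparent × cos²φ.
True area of district: 16500 × cos²(64.1°) = 16500 × 0.1908 = 3148 km².
True area of lake: 253000 × cos²(8.9°) = 253000 × 0.9761 = 246900 km².
Ratio = 3148 / 246900 ≈ 0.0127.

0.0127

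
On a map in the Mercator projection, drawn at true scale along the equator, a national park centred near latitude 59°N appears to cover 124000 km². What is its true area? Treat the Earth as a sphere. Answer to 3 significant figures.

32900 km²

Mercator is conformal, so the point scale is isotropic: h = k = sec φ = 1/cos φ.
Areal scale = k² = sec²φ = 1/cos²(59°) = 1/0.5150² = 3.770.
True area = apparent / (areal scale) = 124000 / 3.770 ≈ 32900 km².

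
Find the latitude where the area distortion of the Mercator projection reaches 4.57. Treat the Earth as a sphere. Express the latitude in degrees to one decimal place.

62.1°

Mercator areal scale is sec²φ.
sec²φ = 4.57  ⇒  cos²φ = 0.2188  ⇒  cos φ = 0.4678.
φ = arccos(0.4678) ≈ 62.1°.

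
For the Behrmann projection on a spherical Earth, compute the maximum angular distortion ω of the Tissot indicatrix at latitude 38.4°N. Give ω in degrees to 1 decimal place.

Behrmann is a cylindrical equal-area projection with standard parallels at ±30°. For cylindrical equal-area with standard parallel φ₀, h = cos φ / cos φ₀ and k = cos φ₀ / cos φ, so h·k = 1.
At 38.4°: h = 0.9049, k = 1.105; principal scales a = 1.105, b = 0.9049.
sin(ω/2) = (a − b)/(a + b) = 0.2001/2.010 = 0.09957, so ω = 2 arcsin(0.09957) ≈ 11.4°.

11.4°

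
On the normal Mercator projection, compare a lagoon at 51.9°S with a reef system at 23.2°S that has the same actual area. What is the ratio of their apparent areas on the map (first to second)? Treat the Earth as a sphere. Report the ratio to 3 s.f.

Mercator is conformal with k = sec φ, so areal scale = k² = sec²φ.
At 51.9°: sec²(51.9°) = 1/0.6170² = 2.627.
At 23.2°: sec²(23.2°) = 1/0.9191² = 1.184.
Ratio = 2.627/1.184 = cos²(23.2°)/cos²(51.9°) ≈ 2.22.

2.22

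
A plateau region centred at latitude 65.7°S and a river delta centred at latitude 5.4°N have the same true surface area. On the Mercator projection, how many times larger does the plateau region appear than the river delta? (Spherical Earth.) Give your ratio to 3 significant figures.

On Mercator, area is exaggerated by sec²φ = 1/cos²φ.
At 65.7°: sec²(65.7°) = 1/0.4115² = 5.905.
At 5.4°: sec²(5.4°) = 1/0.9956² = 1.009.
Ratio = 5.905/1.009 = cos²(5.4°)/cos²(65.7°) ≈ 5.85.

5.85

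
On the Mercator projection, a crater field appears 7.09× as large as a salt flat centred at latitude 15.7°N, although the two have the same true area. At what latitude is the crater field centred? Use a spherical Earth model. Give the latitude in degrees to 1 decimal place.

Mercator areal scale is sec²φ, so apparent-area ratio = sec²φ₁ / sec²φ₂ = cos²φ₂ / cos²φ₁.
cos²φ₂ / cos²φ₁ = 7.09  ⇒  cos φ₁ = cos 15.7° / √7.09 = 0.9627/2.663 = 0.3615.
φ₁ = arccos(0.3615) ≈ 68.8°.

68.8°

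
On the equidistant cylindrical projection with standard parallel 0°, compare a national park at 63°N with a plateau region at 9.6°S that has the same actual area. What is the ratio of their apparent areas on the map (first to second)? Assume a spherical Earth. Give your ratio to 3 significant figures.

Plate carrée maps x = Rλ, y = Rφ. The meridian scale is h = 1 and the parallel scale is k = 1/cos φ = sec φ.
Areal scale at 63°: h·k = 1.000 × 2.203 = 2.203.
Areal scale at 9.6°: h·k = 1.000 × 1.014 = 1.014.
Ratio = 2.203/1.014 ≈ 2.17.

2.17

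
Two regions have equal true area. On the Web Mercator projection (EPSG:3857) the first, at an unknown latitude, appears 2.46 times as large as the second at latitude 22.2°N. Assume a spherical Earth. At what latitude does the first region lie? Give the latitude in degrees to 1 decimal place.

53.8°

For equal true areas on Mercator, apparent areas scale as sec²φ, so the ratio is cos²φ₂ / cos²φ₁.
cos²φ₂ / cos²φ₁ = 2.46  ⇒  cos φ₁ = cos 22.2° / √2.46 = 0.9259/1.568 = 0.5903.
φ₁ = arccos(0.5903) ≈ 53.8°.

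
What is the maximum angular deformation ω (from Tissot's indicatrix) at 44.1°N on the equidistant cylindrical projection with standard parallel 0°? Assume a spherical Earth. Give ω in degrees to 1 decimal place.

Plate carrée maps x = Rλ, y = Rφ. The meridian scale is h = 1 and the parallel scale is k = 1/cos φ = sec φ.
At 44.1°: h = 1.000, k = 1.393; principal scales a = 1.393, b = 1.000.
sin(ω/2) = (a − b)/(a + b) = 0.3925/2.393 = 0.1641, so ω = 2 arcsin(0.1641) ≈ 18.9°.

18.9°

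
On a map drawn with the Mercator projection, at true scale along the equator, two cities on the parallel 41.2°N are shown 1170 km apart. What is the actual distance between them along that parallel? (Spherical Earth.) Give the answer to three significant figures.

Mercator is conformal, so the point scale is isotropic: h = k = sec φ = 1/cos φ.
Along the parallel at 41.2°, map distances are exaggerated by k = sec 41.2° = 1.329.
True distance = 1170 / 1.329 = 1170 × cos 41.2° ≈ 880 km.

880 km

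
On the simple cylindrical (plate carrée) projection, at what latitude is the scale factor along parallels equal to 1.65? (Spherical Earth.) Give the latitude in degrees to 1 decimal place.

Plate carrée: h = 1, k = sec φ along parallels.
sec φ = 1.65  ⇒  cos φ = 0.6061  ⇒  φ ≈ 52.7°.

52.7°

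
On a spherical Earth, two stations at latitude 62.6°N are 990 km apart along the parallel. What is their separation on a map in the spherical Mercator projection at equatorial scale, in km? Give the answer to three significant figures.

2150 km

For Mercator, h = k = sec φ (a conformal cylindrical projection has a single point scale, 1/cos φ).
Along the parallel, k = sec 62.6° = 1/0.4602 = 2.173.
Map distance = 990 × 2.173 ≈ 2150 km.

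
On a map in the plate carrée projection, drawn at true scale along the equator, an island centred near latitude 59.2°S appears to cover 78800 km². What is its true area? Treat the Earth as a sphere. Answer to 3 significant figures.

40300 km²

In the plate carrée (x = Rλ, y = Rφ), meridians are true-scale (h = 1) and parallels are stretched by k = sec φ.
Areal scale = h·k = 1 × sec φ; at 59.2°, h = 1.000, k = 1.953, so h·k = 1.953.
True area = apparent / (areal scale) = 78800 / 1.953 ≈ 40300 km².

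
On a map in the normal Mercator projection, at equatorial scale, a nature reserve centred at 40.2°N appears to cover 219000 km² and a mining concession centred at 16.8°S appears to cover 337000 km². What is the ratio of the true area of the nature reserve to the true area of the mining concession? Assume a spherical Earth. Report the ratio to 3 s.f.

Mercator's areal exaggeration is sec²φ; hence true area = (apparent area) · cos²φ.
True area of nature reserve: 219000 × cos²(40.2°) = 219000 × 0.5834 = 127800 km².
True area of mining concession: 337000 × cos²(16.8°) = 337000 × 0.9165 = 308800 km².
Ratio = 127800 / 308800 ≈ 0.414.

0.414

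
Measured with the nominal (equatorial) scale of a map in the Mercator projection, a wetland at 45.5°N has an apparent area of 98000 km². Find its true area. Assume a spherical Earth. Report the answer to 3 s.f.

Mercator is conformal, so the point scale is isotropic: h = k = sec φ = 1/cos φ.
Areal scale = k² = sec²φ = 1/cos²(45.5°) = 1/0.7009² = 2.036.
True area = apparent / (areal scale) = 98000 / 2.036 ≈ 48100 km².

48100 km²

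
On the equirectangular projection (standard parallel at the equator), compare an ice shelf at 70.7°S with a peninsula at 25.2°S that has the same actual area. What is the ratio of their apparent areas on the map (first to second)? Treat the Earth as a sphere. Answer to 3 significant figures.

2.74

Plate carrée maps x = Rλ, y = Rφ. The meridian scale is h = 1 and the parallel scale is k = 1/cos φ = sec φ.
Areal scale at 70.7°: h·k = 1.000 × 3.026 = 3.026.
Areal scale at 25.2°: h·k = 1.000 × 1.105 = 1.105.
Ratio = 3.026/1.105 ≈ 2.74.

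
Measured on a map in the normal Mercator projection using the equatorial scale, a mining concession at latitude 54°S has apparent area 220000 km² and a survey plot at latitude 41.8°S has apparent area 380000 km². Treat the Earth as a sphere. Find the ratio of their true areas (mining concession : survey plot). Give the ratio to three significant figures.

Since Mercator area scale is 1/cos²φ, the true area equals the apparent area multiplied by cos²φ.
True area of mining concession: 220000 × cos²(54°) = 220000 × 0.3455 = 76010 km².
True area of survey plot: 380000 × cos²(41.8°) = 380000 × 0.5557 = 211200 km².
Ratio = 76010 / 211200 ≈ 0.360.

0.360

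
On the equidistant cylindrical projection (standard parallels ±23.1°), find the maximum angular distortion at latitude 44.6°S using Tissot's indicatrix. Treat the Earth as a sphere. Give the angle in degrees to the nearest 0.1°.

14.6°

With standard parallel φ₀ = 23.1°, the equirectangular projection gives x = Rλ cos φ₀, y = Rφ, so h = 1 and k = cos 23.1° / cos φ.
At 44.6°: h = 1.000, k = 1.292; principal scales a = 1.292, b = 1.000.
sin(ω/2) = (a − b)/(a + b) = 0.2918/2.292 = 0.1273, so ω = 2 arcsin(0.1273) ≈ 14.6°.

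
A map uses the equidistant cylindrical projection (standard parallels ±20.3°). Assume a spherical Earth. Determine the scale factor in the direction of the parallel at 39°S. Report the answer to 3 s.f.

With standard parallel φ₀ = 20.3°, the equirectangular projection gives x = Rλ cos φ₀, y = Rφ, so h = 1 and k = cos 20.3° / cos φ.
k = cos 20.3° / cos 39° = 0.9379/0.7771 = 1.207.

1.21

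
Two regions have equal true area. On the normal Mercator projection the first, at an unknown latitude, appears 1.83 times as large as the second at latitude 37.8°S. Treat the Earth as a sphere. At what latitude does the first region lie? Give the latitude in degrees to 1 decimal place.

54.3°

On Mercator, (apparent₁)/(apparent₂) = sec²φ₁ / sec²φ₂ when true areas are equal.
cos²φ₂ / cos²φ₁ = 1.83  ⇒  cos φ₁ = cos 37.8° / √1.83 = 0.7902/1.353 = 0.5841.
φ₁ = arccos(0.5841) ≈ 54.3°.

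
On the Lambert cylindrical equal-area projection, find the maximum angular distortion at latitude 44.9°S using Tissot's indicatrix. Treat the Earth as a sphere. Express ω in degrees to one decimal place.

The Lambert cylindrical equal-area projection is the cylindrical equal-area projection with its standard parallel at the equator (φ₀ = 0). For cylindrical equal-area with standard parallel φ₀, h = cos φ / cos φ₀ and k = cos φ₀ / cos φ, so h·k = 1.
At 44.9°: h = 0.7083, k = 1.412; principal scales a = 1.412, b = 0.7083.
sin(ω/2) = (a − b)/(a + b) = 0.7034/2.120 = 0.3318, so ω = 2 arcsin(0.3318) ≈ 38.8°.

38.8°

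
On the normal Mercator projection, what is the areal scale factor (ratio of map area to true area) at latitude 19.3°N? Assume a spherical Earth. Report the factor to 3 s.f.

1.12

The Mercator projection is conformal; its linear scale factor is the same in every direction and equals sec φ = 1/cos φ.
Areal scale = k² = sec²φ = 1/cos²(19.3°) = 1/0.9438² = 1.123.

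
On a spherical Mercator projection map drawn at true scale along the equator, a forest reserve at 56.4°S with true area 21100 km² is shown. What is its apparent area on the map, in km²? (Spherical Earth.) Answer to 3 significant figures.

68900 km²

Mercator is conformal, so the point scale is isotropic: h = k = sec φ = 1/cos φ.
Areal scale = k² = sec²φ = 1/cos²(56.4°) = 1/0.5534² = 3.265.
Apparent area = 21100 × 3.265 ≈ 68900 km².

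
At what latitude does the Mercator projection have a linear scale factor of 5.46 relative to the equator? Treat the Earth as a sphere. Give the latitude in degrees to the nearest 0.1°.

Mercator scale is k = sec φ = 1/cos φ.
1/cos φ = 5.46  ⇒  cos φ = 0.1832  ⇒  φ = arccos(0.1832) ≈ 79.4°.

79.4°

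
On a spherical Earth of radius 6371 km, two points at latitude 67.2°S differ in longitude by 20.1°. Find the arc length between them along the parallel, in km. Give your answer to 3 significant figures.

Arc length along a parallel = R cos φ · Δλ (with Δλ in radians).
= 6371 × cos 67.2° × (20.1° × π/180) = 6371 × 0.3875 × 0.3508 ≈ 866 km.

866 km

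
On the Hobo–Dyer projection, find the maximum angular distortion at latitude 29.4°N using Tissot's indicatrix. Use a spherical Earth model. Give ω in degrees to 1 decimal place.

Hobo–Dyer is a cylindrical equal-area projection with standard parallels at ±37.5°. Cylindrical equal-area (φ₀ = 37.5°): h = cos φ / cos 37.5° along meridians, k = cos 37.5° / cos φ along parallels; h·k = 1.
At 29.4°: h = 1.098, k = 0.9106; principal scales a = 1.098, b = 0.9106.
sin(ω/2) = (a − b)/(a + b) = 0.1875/2.009 = 0.09335, so ω = 2 arcsin(0.09335) ≈ 10.7°.

10.7°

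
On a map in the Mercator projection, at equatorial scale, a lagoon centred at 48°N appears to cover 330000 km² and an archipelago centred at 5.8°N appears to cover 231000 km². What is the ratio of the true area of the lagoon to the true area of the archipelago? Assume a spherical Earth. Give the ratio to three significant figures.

0.646

Mercator's areal exaggeration is sec²φ; hence true area = (apparent area) · cos²φ.
True area of lagoon: 330000 × cos²(48°) = 330000 × 0.4477 = 147800 km².
True area of archipelago: 231000 × cos²(5.8°) = 231000 × 0.9898 = 228600 km².
Ratio = 147800 / 228600 ≈ 0.646.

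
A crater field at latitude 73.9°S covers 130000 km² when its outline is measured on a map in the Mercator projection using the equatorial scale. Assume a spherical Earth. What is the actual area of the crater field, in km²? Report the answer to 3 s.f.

10000 km²

Mercator is conformal, so the point scale is isotropic: h = k = sec φ = 1/cos φ.
Areal scale = k² = sec²φ = 1/cos²(73.9°) = 1/0.2773² = 13.00.
True area = apparent / (areal scale) = 130000 / 13.00 ≈ 10000 km².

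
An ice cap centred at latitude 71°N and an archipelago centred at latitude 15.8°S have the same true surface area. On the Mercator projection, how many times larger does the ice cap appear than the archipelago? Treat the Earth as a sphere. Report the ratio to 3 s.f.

Mercator areal scale is sec²φ.
At 71°: sec²(71°) = 1/0.3256² = 9.434.
At 15.8°: sec²(15.8°) = 1/0.9622² = 1.080.
Ratio = 9.434/1.080 = cos²(15.8°)/cos²(71°) ≈ 8.74.

8.74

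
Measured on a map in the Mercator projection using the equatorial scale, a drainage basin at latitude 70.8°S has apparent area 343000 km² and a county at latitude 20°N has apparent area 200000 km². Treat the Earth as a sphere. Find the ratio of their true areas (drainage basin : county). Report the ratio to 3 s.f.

On Mercator the areal scale is sec²φ, so true area = apparent × cos²φ.
True area of drainage basin: 343000 × cos²(70.8°) = 343000 × 0.1082 = 37100 km².
True area of county: 200000 × cos²(20°) = 200000 × 0.8830 = 176600 km².
Ratio = 37100 / 176600 ≈ 0.210.

0.210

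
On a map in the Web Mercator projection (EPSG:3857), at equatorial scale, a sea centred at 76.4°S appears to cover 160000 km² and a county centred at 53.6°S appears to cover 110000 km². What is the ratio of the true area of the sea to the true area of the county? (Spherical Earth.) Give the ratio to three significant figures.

Mercator's areal exaggeration is sec²φ; hence true area = (apparent area) · cos²φ.
True area of sea: 160000 × cos²(76.4°) = 160000 × 0.05529 = 8847 km².
True area of county: 110000 × cos²(53.6°) = 110000 × 0.3521 = 38740 km².
Ratio = 8847 / 38740 ≈ 0.228.

0.228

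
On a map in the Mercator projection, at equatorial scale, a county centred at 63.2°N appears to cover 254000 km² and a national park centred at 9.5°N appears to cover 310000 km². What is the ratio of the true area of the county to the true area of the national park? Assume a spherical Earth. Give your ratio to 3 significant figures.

0.171

Since Mercator area scale is 1/cos²φ, the true area equals the apparent area multiplied by cos²φ.
True area of county: 254000 × cos²(63.2°) = 254000 × 0.2033 = 51640 km².
True area of national park: 310000 × cos²(9.5°) = 310000 × 0.9728 = 301600 km².
Ratio = 51640 / 301600 ≈ 0.171.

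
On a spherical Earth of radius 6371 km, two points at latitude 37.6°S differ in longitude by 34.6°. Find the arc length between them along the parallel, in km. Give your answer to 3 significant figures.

Arc length along a parallel = R cos φ · Δλ (with Δλ in radians).
= 6371 × cos 37.6° × (34.6° × π/180) = 6371 × 0.7923 × 0.6039 ≈ 3050 km.

3050 km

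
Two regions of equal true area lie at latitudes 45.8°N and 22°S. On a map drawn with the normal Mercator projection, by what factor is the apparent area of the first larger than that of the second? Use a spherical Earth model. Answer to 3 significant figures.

1.77

On Mercator, area is exaggerated by sec²φ = 1/cos²φ.
At 45.8°: sec²(45.8°) = 1/0.6972² = 2.057.
At 22°: sec²(22°) = 1/0.9272² = 1.163.
Ratio = 2.057/1.163 = cos²(22°)/cos²(45.8°) ≈ 1.77.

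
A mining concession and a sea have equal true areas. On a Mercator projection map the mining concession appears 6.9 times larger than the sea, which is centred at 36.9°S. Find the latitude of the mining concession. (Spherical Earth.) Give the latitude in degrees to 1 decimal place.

On Mercator, (apparent₁)/(apparent₂) = sec²φ₁ / sec²φ₂ when true areas are equal.
cos²φ₂ / cos²φ₁ = 6.9  ⇒  cos φ₁ = cos 36.9° / √6.9 = 0.7997/2.627 = 0.3044.
φ₁ = arccos(0.3044) ≈ 72.3°.

72.3°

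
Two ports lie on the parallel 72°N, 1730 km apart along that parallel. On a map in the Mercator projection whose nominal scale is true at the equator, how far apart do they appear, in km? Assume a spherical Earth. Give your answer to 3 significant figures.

5600 km

The Mercator projection is conformal; its linear scale factor is the same in every direction and equals sec φ = 1/cos φ.
Along the parallel, k = sec 72° = 1/0.3090 = 3.236.
Map distance = 1730 × 3.236 ≈ 5600 km.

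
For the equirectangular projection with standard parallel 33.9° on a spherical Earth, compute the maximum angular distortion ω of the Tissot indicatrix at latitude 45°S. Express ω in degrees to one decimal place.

9.2°

With standard parallel φ₀ = 33.9°, the equirectangular projection gives x = Rλ cos φ₀, y = Rφ, so h = 1 and k = cos 33.9° / cos φ.
At 45°: h = 1.000, k = 1.174; principal scales a = 1.174, b = 1.000.
sin(ω/2) = (a − b)/(a + b) = 0.1738/2.174 = 0.07996, so ω = 2 arcsin(0.07996) ≈ 9.2°.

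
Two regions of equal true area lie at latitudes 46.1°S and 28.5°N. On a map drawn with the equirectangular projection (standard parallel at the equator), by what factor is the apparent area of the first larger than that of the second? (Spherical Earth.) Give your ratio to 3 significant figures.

1.27

For the equirectangular projection with φ₀ = 0 (plate carrée), h = 1 along meridians and k = sec φ along parallels.
Areal scale at 46.1°: h·k = 1.000 × 1.442 = 1.442.
Areal scale at 28.5°: h·k = 1.000 × 1.138 = 1.138.
Ratio = 1.442/1.138 ≈ 1.27.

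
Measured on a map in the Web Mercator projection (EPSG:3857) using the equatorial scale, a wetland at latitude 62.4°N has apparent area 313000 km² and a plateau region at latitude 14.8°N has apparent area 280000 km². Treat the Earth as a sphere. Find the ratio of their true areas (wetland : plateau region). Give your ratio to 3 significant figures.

Since Mercator area scale is 1/cos²φ, the true area equals the apparent area multiplied by cos²φ.
True area of wetland: 313000 × cos²(62.4°) = 313000 × 0.2146 = 67180 km².
True area of plateau region: 280000 × cos²(14.8°) = 280000 × 0.9347 = 261700 km².
Ratio = 67180 / 261700 ≈ 0.257.

0.257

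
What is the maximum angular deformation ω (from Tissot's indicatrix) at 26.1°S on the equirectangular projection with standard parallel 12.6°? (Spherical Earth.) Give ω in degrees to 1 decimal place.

In the equirectangular projection with standard parallel φ₀ = 12.6° (x = Rλ cos φ₀, y = Rφ), meridians are true-scale (h = 1) and the parallel scale is k = cos φ₀ / cos φ.
At 26.1°: h = 1.000, k = 1.087; principal scales a = 1.087, b = 1.000.
sin(ω/2) = (a − b)/(a + b) = 0.08673/2.087 = 0.04156, so ω = 2 arcsin(0.04156) ≈ 4.8°.

4.8°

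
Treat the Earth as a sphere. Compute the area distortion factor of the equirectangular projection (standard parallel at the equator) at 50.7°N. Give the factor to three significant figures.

1.58

Plate carrée maps x = Rλ, y = Rφ. The meridian scale is h = 1 and the parallel scale is k = 1/cos φ = sec φ.
Areal scale = h·k = 1 × sec φ; at 50.7°, h = 1.000, k = 1.579, so h·k = 1.579.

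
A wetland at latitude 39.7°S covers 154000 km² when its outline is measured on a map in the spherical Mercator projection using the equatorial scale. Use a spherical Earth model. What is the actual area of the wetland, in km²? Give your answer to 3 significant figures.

For Mercator, h = k = sec φ (a conformal cylindrical projection has a single point scale, 1/cos φ).
Areal scale = k² = sec²φ = 1/cos²(39.7°) = 1/0.7694² = 1.689.
True area = apparent / (areal scale) = 154000 / 1.689 ≈ 91200 km².

91200 km²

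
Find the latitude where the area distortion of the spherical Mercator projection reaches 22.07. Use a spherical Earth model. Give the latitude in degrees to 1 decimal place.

Mercator areal scale is sec²φ.
sec²φ = 22.07  ⇒  cos²φ = 0.04531  ⇒  cos φ = 0.2129.
φ = arccos(0.2129) ≈ 77.7°.

77.7°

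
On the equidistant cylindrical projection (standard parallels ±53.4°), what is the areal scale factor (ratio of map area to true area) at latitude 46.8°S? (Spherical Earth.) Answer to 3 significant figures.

In the equirectangular projection with standard parallel φ₀ = 53.4° (x = Rλ cos φ₀, y = Rφ), meridians are true-scale (h = 1) and the parallel scale is k = cos φ₀ / cos φ.
Areal scale = h·k = 1 × cos φ₀ / cos φ; at 46.8°, h = 1.000, k = 0.8710, so h·k = 0.8710.

0.871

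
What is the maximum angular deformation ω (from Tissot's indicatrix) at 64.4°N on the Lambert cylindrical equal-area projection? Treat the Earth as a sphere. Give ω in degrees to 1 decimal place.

The Lambert cylindrical equal-area projection is the cylindrical equal-area projection with its standard parallel at the equator (φ₀ = 0). A cylindrical equal-area projection with standard parallel φ₀ has meridian scale h = cos φ / cos φ₀ and parallel scale k = cos φ₀ / cos φ (so areas are preserved, h·k = 1).
At 64.4°: h = 0.4321, k = 2.314; principal scales a = 2.314, b = 0.4321.
sin(ω/2) = (a − b)/(a + b) = 1.882/2.746 = 0.6853, so ω = 2 arcsin(0.6853) ≈ 86.5°.

86.5°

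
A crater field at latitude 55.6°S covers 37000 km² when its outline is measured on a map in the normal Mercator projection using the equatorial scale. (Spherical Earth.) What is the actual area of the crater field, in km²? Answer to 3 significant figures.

11800 km²

The Mercator projection is conformal; its linear scale factor is the same in every direction and equals sec φ = 1/cos φ.
Areal scale = k² = sec²φ = 1/cos²(55.6°) = 1/0.5650² = 3.133.
True area = apparent / (areal scale) = 37000 / 3.133 ≈ 11800 km².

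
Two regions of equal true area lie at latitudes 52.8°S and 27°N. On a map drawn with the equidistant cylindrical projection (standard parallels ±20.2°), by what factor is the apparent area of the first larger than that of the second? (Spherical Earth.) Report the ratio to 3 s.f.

1.47

With standard parallel φ₀ = 20.2°, the equirectangular projection gives x = Rλ cos φ₀, y = Rφ, so h = 1 and k = cos 20.2° / cos φ.
Areal scale at 52.8°: h·k = 1.000 × 1.552 = 1.552.
Areal scale at 27°: h·k = 1.000 × 1.053 = 1.053.
Ratio = 1.552/1.053 ≈ 1.47.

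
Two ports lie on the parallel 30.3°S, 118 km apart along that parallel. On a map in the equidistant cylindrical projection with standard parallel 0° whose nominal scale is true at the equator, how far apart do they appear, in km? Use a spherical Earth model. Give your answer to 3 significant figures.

In the plate carrée (x = Rλ, y = Rφ), meridians are true-scale (h = 1) and parallels are stretched by k = sec φ.
Along the parallel, k = sec 30.3° = 1/0.8634 = 1.158.
Map distance = 118 × 1.158 ≈ 137 km.

137 km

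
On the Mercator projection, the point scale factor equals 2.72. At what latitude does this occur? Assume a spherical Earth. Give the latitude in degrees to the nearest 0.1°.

Mercator scale is k = sec φ = 1/cos φ.
1/cos φ = 2.72  ⇒  cos φ = 0.3676  ⇒  φ = arccos(0.3676) ≈ 68.4°.

68.4°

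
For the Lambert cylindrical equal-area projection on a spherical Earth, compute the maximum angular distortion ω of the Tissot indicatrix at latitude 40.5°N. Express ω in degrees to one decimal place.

The Lambert cylindrical equal-area projection is the cylindrical equal-area projection with its standard parallel at the equator (φ₀ = 0). Cylindrical equal-area (φ₀ = 0°): h = cos φ / cos 0° along meridians, k = cos 0° / cos φ along parallels; h·k = 1.
At 40.5°: h = 0.7604, k = 1.315; principal scales a = 1.315, b = 0.7604.
sin(ω/2) = (a − b)/(a + b) = 0.5547/2.075 = 0.2673, so ω = 2 arcsin(0.2673) ≈ 31.0°.

31.0°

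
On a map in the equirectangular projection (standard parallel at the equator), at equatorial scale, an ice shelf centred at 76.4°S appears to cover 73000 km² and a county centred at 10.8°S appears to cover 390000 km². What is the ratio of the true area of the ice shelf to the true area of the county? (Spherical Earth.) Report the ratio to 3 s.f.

Plate carrée has h = 1 and k = sec φ, giving areal scale sec φ; true area = (apparent area) · cos φ.
True area of ice shelf: 73000 × cos(76.4°) = 73000 × 0.2351 = 17170 km².
True area of county: 390000 × cos(10.8°) = 390000 × 0.9823 = 383100 km².
Ratio = 17170 / 383100 ≈ 0.0448.

0.0448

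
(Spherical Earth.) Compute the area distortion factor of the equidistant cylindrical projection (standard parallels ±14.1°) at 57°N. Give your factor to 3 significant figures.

1.78

With standard parallel φ₀ = 14.1°, the equirectangular projection gives x = Rλ cos φ₀, y = Rφ, so h = 1 and k = cos 14.1° / cos φ.
Areal scale = h·k = 1 × cos φ₀ / cos φ; at 57°, h = 1.000, k = 1.781, so h·k = 1.781.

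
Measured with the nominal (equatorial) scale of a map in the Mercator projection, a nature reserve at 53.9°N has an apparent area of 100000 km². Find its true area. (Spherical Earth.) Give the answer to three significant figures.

34700 km²

For Mercator, h = k = sec φ (a conformal cylindrical projection has a single point scale, 1/cos φ).
Areal scale = k² = sec²φ = 1/cos²(53.9°) = 1/0.5892² = 2.881.
True area = apparent / (areal scale) = 100000 / 2.881 ≈ 34700 km².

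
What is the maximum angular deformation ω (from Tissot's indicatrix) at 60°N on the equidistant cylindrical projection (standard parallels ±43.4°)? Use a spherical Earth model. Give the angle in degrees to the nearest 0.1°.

21.3°

The equidistant cylindrical projection with φ₀ = 43.4° has h = 1 (meridians true) and k = cos φ₀ / cos φ along parallels.
At 60°: h = 1.000, k = 1.453; principal scales a = 1.453, b = 1.000.
sin(ω/2) = (a − b)/(a + b) = 0.4531/2.453 = 0.1847, so ω = 2 arcsin(0.1847) ≈ 21.3°.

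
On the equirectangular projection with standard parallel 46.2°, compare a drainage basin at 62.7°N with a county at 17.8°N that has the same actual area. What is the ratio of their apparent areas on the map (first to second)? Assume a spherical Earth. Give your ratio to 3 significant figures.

2.08

With standard parallel φ₀ = 46.2°, the equirectangular projection gives x = Rλ cos φ₀, y = Rφ, so h = 1 and k = cos 46.2° / cos φ.
Areal scale at 62.7°: h·k = 1.000 × 1.509 = 1.509.
Areal scale at 17.8°: h·k = 1.000 × 0.7269 = 0.7269.
Ratio = 1.509/0.7269 ≈ 2.08.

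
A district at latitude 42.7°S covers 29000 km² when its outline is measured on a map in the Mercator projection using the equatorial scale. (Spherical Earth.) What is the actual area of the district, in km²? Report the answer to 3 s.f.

15700 km²

For Mercator, h = k = sec φ (a conformal cylindrical projection has a single point scale, 1/cos φ).
Areal scale = k² = sec²φ = 1/cos²(42.7°) = 1/0.7349² = 1.852.
True area = apparent / (areal scale) = 29000 / 1.852 ≈ 15700 km².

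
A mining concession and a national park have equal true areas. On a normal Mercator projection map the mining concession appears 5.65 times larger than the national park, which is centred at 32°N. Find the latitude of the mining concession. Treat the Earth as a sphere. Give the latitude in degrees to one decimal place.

For equal true areas on Mercator, apparent areas scale as sec²φ, so the ratio is cos²φ₂ / cos²φ₁.
cos²φ₂ / cos²φ₁ = 5.65  ⇒  cos φ₁ = cos 32° / √5.65 = 0.8480/2.377 = 0.3568.
φ₁ = arccos(0.3568) ≈ 69.1°.

69.1°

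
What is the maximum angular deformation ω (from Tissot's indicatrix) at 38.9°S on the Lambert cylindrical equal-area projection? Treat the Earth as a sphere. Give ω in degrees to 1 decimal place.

28.4°

The Lambert cylindrical equal-area projection is the cylindrical equal-area projection with its standard parallel at the equator (φ₀ = 0). For cylindrical equal-area with standard parallel φ₀, h = cos φ / cos φ₀ and k = cos φ₀ / cos φ, so h·k = 1.
At 38.9°: h = 0.7782, k = 1.285; principal scales a = 1.285, b = 0.7782.
sin(ω/2) = (a − b)/(a + b) = 0.5067/2.063 = 0.2456, so ω = 2 arcsin(0.2456) ≈ 28.4°.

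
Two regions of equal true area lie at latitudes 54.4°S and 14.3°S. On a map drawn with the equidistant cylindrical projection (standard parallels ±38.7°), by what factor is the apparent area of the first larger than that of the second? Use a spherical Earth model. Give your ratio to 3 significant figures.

The equidistant cylindrical projection with φ₀ = 38.7° has h = 1 (meridians true) and k = cos φ₀ / cos φ along parallels.
Areal scale at 54.4°: h·k = 1.000 × 1.341 = 1.341.
Areal scale at 14.3°: h·k = 1.000 × 0.8054 = 0.8054.
Ratio = 1.341/0.8054 ≈ 1.66.

1.66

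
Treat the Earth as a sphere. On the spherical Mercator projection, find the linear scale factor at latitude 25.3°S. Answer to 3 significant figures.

For Mercator, h = k = sec φ (a conformal cylindrical projection has a single point scale, 1/cos φ).
k = 1/cos 25.3° = 1/0.9041 = 1.106.

1.11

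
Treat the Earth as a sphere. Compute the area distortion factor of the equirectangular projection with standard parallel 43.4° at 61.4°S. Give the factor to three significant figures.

1.52

With standard parallel φ₀ = 43.4°, the equirectangular projection gives x = Rλ cos φ₀, y = Rφ, so h = 1 and k = cos 43.4° / cos φ.
Areal scale = h·k = 1 × cos φ₀ / cos φ; at 61.4°, h = 1.000, k = 1.518, so h·k = 1.518.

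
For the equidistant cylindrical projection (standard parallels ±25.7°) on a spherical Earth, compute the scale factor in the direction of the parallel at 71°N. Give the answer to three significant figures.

With standard parallel φ₀ = 25.7°, the equirectangular projection gives x = Rλ cos φ₀, y = Rφ, so h = 1 and k = cos 25.7° / cos φ.
k = cos 25.7° / cos 71° = 0.9011/0.3256 = 2.768.

2.77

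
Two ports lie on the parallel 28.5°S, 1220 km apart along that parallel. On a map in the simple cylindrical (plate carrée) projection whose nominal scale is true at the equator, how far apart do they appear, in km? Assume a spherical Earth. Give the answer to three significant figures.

1390 km

In the plate carrée (x = Rλ, y = Rφ), meridians are true-scale (h = 1) and parallels are stretched by k = sec φ.
Along the parallel, k = sec 28.5° = 1/0.8788 = 1.138.
Map distance = 1220 × 1.138 ≈ 1390 km.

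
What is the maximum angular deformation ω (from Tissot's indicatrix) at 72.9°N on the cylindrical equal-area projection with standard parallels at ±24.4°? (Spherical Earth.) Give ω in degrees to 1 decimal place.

Cylindrical equal-area (φ₀ = 24.4°): h = cos φ / cos 24.4° along meridians, k = cos 24.4° / cos φ along parallels; h·k = 1.
At 72.9°: h = 0.3229, k = 3.097; principal scales a = 3.097, b = 0.3229.
sin(ω/2) = (a − b)/(a + b) = 2.774/3.420 = 0.8112, so ω = 2 arcsin(0.8112) ≈ 108.4°.

108.4°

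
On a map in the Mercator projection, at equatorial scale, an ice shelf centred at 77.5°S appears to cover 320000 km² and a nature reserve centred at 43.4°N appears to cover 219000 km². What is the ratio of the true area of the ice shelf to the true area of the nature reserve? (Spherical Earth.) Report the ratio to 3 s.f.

Mercator's areal exaggeration is sec²φ; hence true area = (apparent area) · cos²φ.
True area of ice shelf: 320000 × cos²(77.5°) = 320000 × 0.04685 = 14990 km².
True area of nature reserve: 219000 × cos²(43.4°) = 219000 × 0.5279 = 115600 km².
Ratio = 14990 / 115600 ≈ 0.130.

0.130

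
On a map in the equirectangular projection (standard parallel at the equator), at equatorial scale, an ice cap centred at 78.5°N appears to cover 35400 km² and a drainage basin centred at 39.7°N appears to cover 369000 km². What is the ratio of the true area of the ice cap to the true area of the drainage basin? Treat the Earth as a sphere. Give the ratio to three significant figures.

0.0249

On the plate carrée, areal scale = h·k = 1 × sec φ, so true area = apparent × cos φ.
True area of ice cap: 35400 × cos(78.5°) = 35400 × 0.1994 = 7058 km².
True area of drainage basin: 369000 × cos(39.7°) = 369000 × 0.7694 = 283900 km².
Ratio = 7058 / 283900 ≈ 0.0249.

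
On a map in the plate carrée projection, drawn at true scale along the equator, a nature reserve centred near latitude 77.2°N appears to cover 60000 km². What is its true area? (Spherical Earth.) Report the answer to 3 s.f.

13300 km²

For the equirectangular projection with φ₀ = 0 (plate carrée), h = 1 along meridians and k = sec φ along parallels.
Areal scale = h·k = 1 × sec φ; at 77.2°, h = 1.000, k = 4.514, so h·k = 4.514.
True area = apparent / (areal scale) = 60000 / 4.514 ≈ 13300 km².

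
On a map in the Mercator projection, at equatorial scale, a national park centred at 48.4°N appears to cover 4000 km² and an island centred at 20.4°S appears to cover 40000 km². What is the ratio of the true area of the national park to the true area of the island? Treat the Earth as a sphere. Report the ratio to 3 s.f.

0.0502

Mercator's areal exaggeration is sec²φ; hence true area = (apparent area) · cos²φ.
True area of national park: 4000 × cos²(48.4°) = 4000 × 0.4408 = 1763 km².
True area of island: 40000 × cos²(20.4°) = 40000 × 0.8785 = 35140 km².
Ratio = 1763 / 35140 ≈ 0.0502.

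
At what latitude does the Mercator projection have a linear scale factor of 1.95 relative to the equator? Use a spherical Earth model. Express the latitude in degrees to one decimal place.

Mercator scale is k = sec φ = 1/cos φ.
1/cos φ = 1.95  ⇒  cos φ = 0.5128  ⇒  φ = arccos(0.5128) ≈ 59.1°.

59.1°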